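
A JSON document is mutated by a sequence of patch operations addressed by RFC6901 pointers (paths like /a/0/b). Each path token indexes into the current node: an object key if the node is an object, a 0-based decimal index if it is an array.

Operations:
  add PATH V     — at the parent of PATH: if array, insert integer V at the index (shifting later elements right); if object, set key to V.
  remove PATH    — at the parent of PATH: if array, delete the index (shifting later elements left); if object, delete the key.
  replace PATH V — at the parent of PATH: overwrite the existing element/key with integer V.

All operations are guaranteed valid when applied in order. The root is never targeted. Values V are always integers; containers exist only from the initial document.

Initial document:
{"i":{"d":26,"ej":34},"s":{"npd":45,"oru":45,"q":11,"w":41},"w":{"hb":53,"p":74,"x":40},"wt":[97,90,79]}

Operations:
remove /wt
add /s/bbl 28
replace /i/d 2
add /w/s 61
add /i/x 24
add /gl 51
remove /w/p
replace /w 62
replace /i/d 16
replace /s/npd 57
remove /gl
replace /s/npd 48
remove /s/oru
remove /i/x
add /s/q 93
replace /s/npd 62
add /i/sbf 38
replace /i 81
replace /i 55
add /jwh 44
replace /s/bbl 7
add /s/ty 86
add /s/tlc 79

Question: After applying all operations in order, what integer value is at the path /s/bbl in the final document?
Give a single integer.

After op 1 (remove /wt): {"i":{"d":26,"ej":34},"s":{"npd":45,"oru":45,"q":11,"w":41},"w":{"hb":53,"p":74,"x":40}}
After op 2 (add /s/bbl 28): {"i":{"d":26,"ej":34},"s":{"bbl":28,"npd":45,"oru":45,"q":11,"w":41},"w":{"hb":53,"p":74,"x":40}}
After op 3 (replace /i/d 2): {"i":{"d":2,"ej":34},"s":{"bbl":28,"npd":45,"oru":45,"q":11,"w":41},"w":{"hb":53,"p":74,"x":40}}
After op 4 (add /w/s 61): {"i":{"d":2,"ej":34},"s":{"bbl":28,"npd":45,"oru":45,"q":11,"w":41},"w":{"hb":53,"p":74,"s":61,"x":40}}
After op 5 (add /i/x 24): {"i":{"d":2,"ej":34,"x":24},"s":{"bbl":28,"npd":45,"oru":45,"q":11,"w":41},"w":{"hb":53,"p":74,"s":61,"x":40}}
After op 6 (add /gl 51): {"gl":51,"i":{"d":2,"ej":34,"x":24},"s":{"bbl":28,"npd":45,"oru":45,"q":11,"w":41},"w":{"hb":53,"p":74,"s":61,"x":40}}
After op 7 (remove /w/p): {"gl":51,"i":{"d":2,"ej":34,"x":24},"s":{"bbl":28,"npd":45,"oru":45,"q":11,"w":41},"w":{"hb":53,"s":61,"x":40}}
After op 8 (replace /w 62): {"gl":51,"i":{"d":2,"ej":34,"x":24},"s":{"bbl":28,"npd":45,"oru":45,"q":11,"w":41},"w":62}
After op 9 (replace /i/d 16): {"gl":51,"i":{"d":16,"ej":34,"x":24},"s":{"bbl":28,"npd":45,"oru":45,"q":11,"w":41},"w":62}
After op 10 (replace /s/npd 57): {"gl":51,"i":{"d":16,"ej":34,"x":24},"s":{"bbl":28,"npd":57,"oru":45,"q":11,"w":41},"w":62}
After op 11 (remove /gl): {"i":{"d":16,"ej":34,"x":24},"s":{"bbl":28,"npd":57,"oru":45,"q":11,"w":41},"w":62}
After op 12 (replace /s/npd 48): {"i":{"d":16,"ej":34,"x":24},"s":{"bbl":28,"npd":48,"oru":45,"q":11,"w":41},"w":62}
After op 13 (remove /s/oru): {"i":{"d":16,"ej":34,"x":24},"s":{"bbl":28,"npd":48,"q":11,"w":41},"w":62}
After op 14 (remove /i/x): {"i":{"d":16,"ej":34},"s":{"bbl":28,"npd":48,"q":11,"w":41},"w":62}
After op 15 (add /s/q 93): {"i":{"d":16,"ej":34},"s":{"bbl":28,"npd":48,"q":93,"w":41},"w":62}
After op 16 (replace /s/npd 62): {"i":{"d":16,"ej":34},"s":{"bbl":28,"npd":62,"q":93,"w":41},"w":62}
After op 17 (add /i/sbf 38): {"i":{"d":16,"ej":34,"sbf":38},"s":{"bbl":28,"npd":62,"q":93,"w":41},"w":62}
After op 18 (replace /i 81): {"i":81,"s":{"bbl":28,"npd":62,"q":93,"w":41},"w":62}
After op 19 (replace /i 55): {"i":55,"s":{"bbl":28,"npd":62,"q":93,"w":41},"w":62}
After op 20 (add /jwh 44): {"i":55,"jwh":44,"s":{"bbl":28,"npd":62,"q":93,"w":41},"w":62}
After op 21 (replace /s/bbl 7): {"i":55,"jwh":44,"s":{"bbl":7,"npd":62,"q":93,"w":41},"w":62}
After op 22 (add /s/ty 86): {"i":55,"jwh":44,"s":{"bbl":7,"npd":62,"q":93,"ty":86,"w":41},"w":62}
After op 23 (add /s/tlc 79): {"i":55,"jwh":44,"s":{"bbl":7,"npd":62,"q":93,"tlc":79,"ty":86,"w":41},"w":62}
Value at /s/bbl: 7

Answer: 7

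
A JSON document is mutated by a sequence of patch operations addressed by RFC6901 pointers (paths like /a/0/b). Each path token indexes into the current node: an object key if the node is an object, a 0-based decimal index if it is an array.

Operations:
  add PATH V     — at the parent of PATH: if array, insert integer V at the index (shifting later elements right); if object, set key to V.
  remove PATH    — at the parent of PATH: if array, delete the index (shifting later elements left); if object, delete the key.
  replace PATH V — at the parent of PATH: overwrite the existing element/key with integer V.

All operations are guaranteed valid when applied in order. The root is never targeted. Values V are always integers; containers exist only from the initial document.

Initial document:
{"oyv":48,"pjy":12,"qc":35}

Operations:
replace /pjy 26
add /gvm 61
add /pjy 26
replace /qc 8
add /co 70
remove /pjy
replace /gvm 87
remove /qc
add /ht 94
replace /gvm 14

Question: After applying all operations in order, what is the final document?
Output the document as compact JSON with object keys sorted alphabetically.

Answer: {"co":70,"gvm":14,"ht":94,"oyv":48}

Derivation:
After op 1 (replace /pjy 26): {"oyv":48,"pjy":26,"qc":35}
After op 2 (add /gvm 61): {"gvm":61,"oyv":48,"pjy":26,"qc":35}
After op 3 (add /pjy 26): {"gvm":61,"oyv":48,"pjy":26,"qc":35}
After op 4 (replace /qc 8): {"gvm":61,"oyv":48,"pjy":26,"qc":8}
After op 5 (add /co 70): {"co":70,"gvm":61,"oyv":48,"pjy":26,"qc":8}
After op 6 (remove /pjy): {"co":70,"gvm":61,"oyv":48,"qc":8}
After op 7 (replace /gvm 87): {"co":70,"gvm":87,"oyv":48,"qc":8}
After op 8 (remove /qc): {"co":70,"gvm":87,"oyv":48}
After op 9 (add /ht 94): {"co":70,"gvm":87,"ht":94,"oyv":48}
After op 10 (replace /gvm 14): {"co":70,"gvm":14,"ht":94,"oyv":48}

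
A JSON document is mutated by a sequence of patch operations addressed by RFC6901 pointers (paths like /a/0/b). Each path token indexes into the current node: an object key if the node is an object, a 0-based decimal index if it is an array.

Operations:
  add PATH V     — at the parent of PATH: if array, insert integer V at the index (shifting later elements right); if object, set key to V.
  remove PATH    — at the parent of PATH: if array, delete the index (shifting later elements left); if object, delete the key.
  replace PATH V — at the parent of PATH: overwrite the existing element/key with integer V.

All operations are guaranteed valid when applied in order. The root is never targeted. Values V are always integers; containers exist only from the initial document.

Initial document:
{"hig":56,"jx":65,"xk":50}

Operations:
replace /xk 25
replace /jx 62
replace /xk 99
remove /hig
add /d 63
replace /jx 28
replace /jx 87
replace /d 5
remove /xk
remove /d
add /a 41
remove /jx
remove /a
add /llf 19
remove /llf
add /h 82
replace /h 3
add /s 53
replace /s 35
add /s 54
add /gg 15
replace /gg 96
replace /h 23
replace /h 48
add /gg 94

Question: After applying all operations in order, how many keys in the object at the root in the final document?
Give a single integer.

Answer: 3

Derivation:
After op 1 (replace /xk 25): {"hig":56,"jx":65,"xk":25}
After op 2 (replace /jx 62): {"hig":56,"jx":62,"xk":25}
After op 3 (replace /xk 99): {"hig":56,"jx":62,"xk":99}
After op 4 (remove /hig): {"jx":62,"xk":99}
After op 5 (add /d 63): {"d":63,"jx":62,"xk":99}
After op 6 (replace /jx 28): {"d":63,"jx":28,"xk":99}
After op 7 (replace /jx 87): {"d":63,"jx":87,"xk":99}
After op 8 (replace /d 5): {"d":5,"jx":87,"xk":99}
After op 9 (remove /xk): {"d":5,"jx":87}
After op 10 (remove /d): {"jx":87}
After op 11 (add /a 41): {"a":41,"jx":87}
After op 12 (remove /jx): {"a":41}
After op 13 (remove /a): {}
After op 14 (add /llf 19): {"llf":19}
After op 15 (remove /llf): {}
After op 16 (add /h 82): {"h":82}
After op 17 (replace /h 3): {"h":3}
After op 18 (add /s 53): {"h":3,"s":53}
After op 19 (replace /s 35): {"h":3,"s":35}
After op 20 (add /s 54): {"h":3,"s":54}
After op 21 (add /gg 15): {"gg":15,"h":3,"s":54}
After op 22 (replace /gg 96): {"gg":96,"h":3,"s":54}
After op 23 (replace /h 23): {"gg":96,"h":23,"s":54}
After op 24 (replace /h 48): {"gg":96,"h":48,"s":54}
After op 25 (add /gg 94): {"gg":94,"h":48,"s":54}
Size at the root: 3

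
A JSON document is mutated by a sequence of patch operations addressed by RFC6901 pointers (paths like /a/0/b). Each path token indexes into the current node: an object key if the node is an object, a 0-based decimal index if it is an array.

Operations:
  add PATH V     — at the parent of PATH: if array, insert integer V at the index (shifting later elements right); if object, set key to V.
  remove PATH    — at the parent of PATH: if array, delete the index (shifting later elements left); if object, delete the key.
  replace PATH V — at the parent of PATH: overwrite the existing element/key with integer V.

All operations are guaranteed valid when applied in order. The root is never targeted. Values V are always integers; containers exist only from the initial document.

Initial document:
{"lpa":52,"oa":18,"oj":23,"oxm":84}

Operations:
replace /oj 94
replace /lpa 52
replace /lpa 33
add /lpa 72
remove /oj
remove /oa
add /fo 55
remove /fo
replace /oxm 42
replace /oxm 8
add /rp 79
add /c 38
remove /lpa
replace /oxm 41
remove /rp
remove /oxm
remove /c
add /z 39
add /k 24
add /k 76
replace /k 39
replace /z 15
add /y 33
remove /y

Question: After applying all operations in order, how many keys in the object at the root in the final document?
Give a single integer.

Answer: 2

Derivation:
After op 1 (replace /oj 94): {"lpa":52,"oa":18,"oj":94,"oxm":84}
After op 2 (replace /lpa 52): {"lpa":52,"oa":18,"oj":94,"oxm":84}
After op 3 (replace /lpa 33): {"lpa":33,"oa":18,"oj":94,"oxm":84}
After op 4 (add /lpa 72): {"lpa":72,"oa":18,"oj":94,"oxm":84}
After op 5 (remove /oj): {"lpa":72,"oa":18,"oxm":84}
After op 6 (remove /oa): {"lpa":72,"oxm":84}
After op 7 (add /fo 55): {"fo":55,"lpa":72,"oxm":84}
After op 8 (remove /fo): {"lpa":72,"oxm":84}
After op 9 (replace /oxm 42): {"lpa":72,"oxm":42}
After op 10 (replace /oxm 8): {"lpa":72,"oxm":8}
After op 11 (add /rp 79): {"lpa":72,"oxm":8,"rp":79}
After op 12 (add /c 38): {"c":38,"lpa":72,"oxm":8,"rp":79}
After op 13 (remove /lpa): {"c":38,"oxm":8,"rp":79}
After op 14 (replace /oxm 41): {"c":38,"oxm":41,"rp":79}
After op 15 (remove /rp): {"c":38,"oxm":41}
After op 16 (remove /oxm): {"c":38}
After op 17 (remove /c): {}
After op 18 (add /z 39): {"z":39}
After op 19 (add /k 24): {"k":24,"z":39}
After op 20 (add /k 76): {"k":76,"z":39}
After op 21 (replace /k 39): {"k":39,"z":39}
After op 22 (replace /z 15): {"k":39,"z":15}
After op 23 (add /y 33): {"k":39,"y":33,"z":15}
After op 24 (remove /y): {"k":39,"z":15}
Size at the root: 2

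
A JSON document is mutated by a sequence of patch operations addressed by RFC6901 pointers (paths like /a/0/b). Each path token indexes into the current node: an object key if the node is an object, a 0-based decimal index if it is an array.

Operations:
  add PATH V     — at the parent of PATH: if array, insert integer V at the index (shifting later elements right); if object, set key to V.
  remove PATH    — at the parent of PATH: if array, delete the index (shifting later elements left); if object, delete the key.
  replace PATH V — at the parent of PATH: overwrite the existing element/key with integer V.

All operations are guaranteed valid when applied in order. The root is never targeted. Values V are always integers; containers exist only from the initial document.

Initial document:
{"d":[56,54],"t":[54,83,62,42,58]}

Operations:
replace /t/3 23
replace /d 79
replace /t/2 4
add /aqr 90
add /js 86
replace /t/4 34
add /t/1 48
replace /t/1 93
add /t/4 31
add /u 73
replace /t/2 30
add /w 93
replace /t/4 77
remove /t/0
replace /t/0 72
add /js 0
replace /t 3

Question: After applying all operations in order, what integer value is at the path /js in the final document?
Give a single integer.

Answer: 0

Derivation:
After op 1 (replace /t/3 23): {"d":[56,54],"t":[54,83,62,23,58]}
After op 2 (replace /d 79): {"d":79,"t":[54,83,62,23,58]}
After op 3 (replace /t/2 4): {"d":79,"t":[54,83,4,23,58]}
After op 4 (add /aqr 90): {"aqr":90,"d":79,"t":[54,83,4,23,58]}
After op 5 (add /js 86): {"aqr":90,"d":79,"js":86,"t":[54,83,4,23,58]}
After op 6 (replace /t/4 34): {"aqr":90,"d":79,"js":86,"t":[54,83,4,23,34]}
After op 7 (add /t/1 48): {"aqr":90,"d":79,"js":86,"t":[54,48,83,4,23,34]}
After op 8 (replace /t/1 93): {"aqr":90,"d":79,"js":86,"t":[54,93,83,4,23,34]}
After op 9 (add /t/4 31): {"aqr":90,"d":79,"js":86,"t":[54,93,83,4,31,23,34]}
After op 10 (add /u 73): {"aqr":90,"d":79,"js":86,"t":[54,93,83,4,31,23,34],"u":73}
After op 11 (replace /t/2 30): {"aqr":90,"d":79,"js":86,"t":[54,93,30,4,31,23,34],"u":73}
After op 12 (add /w 93): {"aqr":90,"d":79,"js":86,"t":[54,93,30,4,31,23,34],"u":73,"w":93}
After op 13 (replace /t/4 77): {"aqr":90,"d":79,"js":86,"t":[54,93,30,4,77,23,34],"u":73,"w":93}
After op 14 (remove /t/0): {"aqr":90,"d":79,"js":86,"t":[93,30,4,77,23,34],"u":73,"w":93}
After op 15 (replace /t/0 72): {"aqr":90,"d":79,"js":86,"t":[72,30,4,77,23,34],"u":73,"w":93}
After op 16 (add /js 0): {"aqr":90,"d":79,"js":0,"t":[72,30,4,77,23,34],"u":73,"w":93}
After op 17 (replace /t 3): {"aqr":90,"d":79,"js":0,"t":3,"u":73,"w":93}
Value at /js: 0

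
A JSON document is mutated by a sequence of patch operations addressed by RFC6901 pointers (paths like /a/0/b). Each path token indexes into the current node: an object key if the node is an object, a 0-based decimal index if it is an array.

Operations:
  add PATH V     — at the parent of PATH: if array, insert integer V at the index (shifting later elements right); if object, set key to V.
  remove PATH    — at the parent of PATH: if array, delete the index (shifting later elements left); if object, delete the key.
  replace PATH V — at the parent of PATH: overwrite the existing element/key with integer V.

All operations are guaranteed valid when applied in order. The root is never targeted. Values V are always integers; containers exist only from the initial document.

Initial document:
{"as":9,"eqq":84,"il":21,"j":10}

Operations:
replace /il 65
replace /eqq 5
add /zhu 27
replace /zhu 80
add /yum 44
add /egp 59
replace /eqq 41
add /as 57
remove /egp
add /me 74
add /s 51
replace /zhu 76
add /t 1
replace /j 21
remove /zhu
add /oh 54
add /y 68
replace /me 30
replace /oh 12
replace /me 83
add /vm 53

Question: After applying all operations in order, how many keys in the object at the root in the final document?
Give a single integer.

Answer: 11

Derivation:
After op 1 (replace /il 65): {"as":9,"eqq":84,"il":65,"j":10}
After op 2 (replace /eqq 5): {"as":9,"eqq":5,"il":65,"j":10}
After op 3 (add /zhu 27): {"as":9,"eqq":5,"il":65,"j":10,"zhu":27}
After op 4 (replace /zhu 80): {"as":9,"eqq":5,"il":65,"j":10,"zhu":80}
After op 5 (add /yum 44): {"as":9,"eqq":5,"il":65,"j":10,"yum":44,"zhu":80}
After op 6 (add /egp 59): {"as":9,"egp":59,"eqq":5,"il":65,"j":10,"yum":44,"zhu":80}
After op 7 (replace /eqq 41): {"as":9,"egp":59,"eqq":41,"il":65,"j":10,"yum":44,"zhu":80}
After op 8 (add /as 57): {"as":57,"egp":59,"eqq":41,"il":65,"j":10,"yum":44,"zhu":80}
After op 9 (remove /egp): {"as":57,"eqq":41,"il":65,"j":10,"yum":44,"zhu":80}
After op 10 (add /me 74): {"as":57,"eqq":41,"il":65,"j":10,"me":74,"yum":44,"zhu":80}
After op 11 (add /s 51): {"as":57,"eqq":41,"il":65,"j":10,"me":74,"s":51,"yum":44,"zhu":80}
After op 12 (replace /zhu 76): {"as":57,"eqq":41,"il":65,"j":10,"me":74,"s":51,"yum":44,"zhu":76}
After op 13 (add /t 1): {"as":57,"eqq":41,"il":65,"j":10,"me":74,"s":51,"t":1,"yum":44,"zhu":76}
After op 14 (replace /j 21): {"as":57,"eqq":41,"il":65,"j":21,"me":74,"s":51,"t":1,"yum":44,"zhu":76}
After op 15 (remove /zhu): {"as":57,"eqq":41,"il":65,"j":21,"me":74,"s":51,"t":1,"yum":44}
After op 16 (add /oh 54): {"as":57,"eqq":41,"il":65,"j":21,"me":74,"oh":54,"s":51,"t":1,"yum":44}
After op 17 (add /y 68): {"as":57,"eqq":41,"il":65,"j":21,"me":74,"oh":54,"s":51,"t":1,"y":68,"yum":44}
After op 18 (replace /me 30): {"as":57,"eqq":41,"il":65,"j":21,"me":30,"oh":54,"s":51,"t":1,"y":68,"yum":44}
After op 19 (replace /oh 12): {"as":57,"eqq":41,"il":65,"j":21,"me":30,"oh":12,"s":51,"t":1,"y":68,"yum":44}
After op 20 (replace /me 83): {"as":57,"eqq":41,"il":65,"j":21,"me":83,"oh":12,"s":51,"t":1,"y":68,"yum":44}
After op 21 (add /vm 53): {"as":57,"eqq":41,"il":65,"j":21,"me":83,"oh":12,"s":51,"t":1,"vm":53,"y":68,"yum":44}
Size at the root: 11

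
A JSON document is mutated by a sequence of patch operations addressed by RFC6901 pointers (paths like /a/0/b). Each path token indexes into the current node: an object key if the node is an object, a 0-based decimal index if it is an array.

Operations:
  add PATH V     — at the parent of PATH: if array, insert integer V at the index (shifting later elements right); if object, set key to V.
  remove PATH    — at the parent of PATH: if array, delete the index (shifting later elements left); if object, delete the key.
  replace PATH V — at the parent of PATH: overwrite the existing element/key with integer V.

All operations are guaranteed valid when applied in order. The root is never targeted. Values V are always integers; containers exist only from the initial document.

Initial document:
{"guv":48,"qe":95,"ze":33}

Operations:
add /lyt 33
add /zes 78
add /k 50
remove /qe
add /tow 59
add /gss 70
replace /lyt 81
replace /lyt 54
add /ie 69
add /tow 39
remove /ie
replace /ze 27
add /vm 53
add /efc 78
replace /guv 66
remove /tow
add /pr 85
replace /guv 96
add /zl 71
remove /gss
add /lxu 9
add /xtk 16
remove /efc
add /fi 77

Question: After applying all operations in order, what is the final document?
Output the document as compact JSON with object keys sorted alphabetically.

After op 1 (add /lyt 33): {"guv":48,"lyt":33,"qe":95,"ze":33}
After op 2 (add /zes 78): {"guv":48,"lyt":33,"qe":95,"ze":33,"zes":78}
After op 3 (add /k 50): {"guv":48,"k":50,"lyt":33,"qe":95,"ze":33,"zes":78}
After op 4 (remove /qe): {"guv":48,"k":50,"lyt":33,"ze":33,"zes":78}
After op 5 (add /tow 59): {"guv":48,"k":50,"lyt":33,"tow":59,"ze":33,"zes":78}
After op 6 (add /gss 70): {"gss":70,"guv":48,"k":50,"lyt":33,"tow":59,"ze":33,"zes":78}
After op 7 (replace /lyt 81): {"gss":70,"guv":48,"k":50,"lyt":81,"tow":59,"ze":33,"zes":78}
After op 8 (replace /lyt 54): {"gss":70,"guv":48,"k":50,"lyt":54,"tow":59,"ze":33,"zes":78}
After op 9 (add /ie 69): {"gss":70,"guv":48,"ie":69,"k":50,"lyt":54,"tow":59,"ze":33,"zes":78}
After op 10 (add /tow 39): {"gss":70,"guv":48,"ie":69,"k":50,"lyt":54,"tow":39,"ze":33,"zes":78}
After op 11 (remove /ie): {"gss":70,"guv":48,"k":50,"lyt":54,"tow":39,"ze":33,"zes":78}
After op 12 (replace /ze 27): {"gss":70,"guv":48,"k":50,"lyt":54,"tow":39,"ze":27,"zes":78}
After op 13 (add /vm 53): {"gss":70,"guv":48,"k":50,"lyt":54,"tow":39,"vm":53,"ze":27,"zes":78}
After op 14 (add /efc 78): {"efc":78,"gss":70,"guv":48,"k":50,"lyt":54,"tow":39,"vm":53,"ze":27,"zes":78}
After op 15 (replace /guv 66): {"efc":78,"gss":70,"guv":66,"k":50,"lyt":54,"tow":39,"vm":53,"ze":27,"zes":78}
After op 16 (remove /tow): {"efc":78,"gss":70,"guv":66,"k":50,"lyt":54,"vm":53,"ze":27,"zes":78}
After op 17 (add /pr 85): {"efc":78,"gss":70,"guv":66,"k":50,"lyt":54,"pr":85,"vm":53,"ze":27,"zes":78}
After op 18 (replace /guv 96): {"efc":78,"gss":70,"guv":96,"k":50,"lyt":54,"pr":85,"vm":53,"ze":27,"zes":78}
After op 19 (add /zl 71): {"efc":78,"gss":70,"guv":96,"k":50,"lyt":54,"pr":85,"vm":53,"ze":27,"zes":78,"zl":71}
After op 20 (remove /gss): {"efc":78,"guv":96,"k":50,"lyt":54,"pr":85,"vm":53,"ze":27,"zes":78,"zl":71}
After op 21 (add /lxu 9): {"efc":78,"guv":96,"k":50,"lxu":9,"lyt":54,"pr":85,"vm":53,"ze":27,"zes":78,"zl":71}
After op 22 (add /xtk 16): {"efc":78,"guv":96,"k":50,"lxu":9,"lyt":54,"pr":85,"vm":53,"xtk":16,"ze":27,"zes":78,"zl":71}
After op 23 (remove /efc): {"guv":96,"k":50,"lxu":9,"lyt":54,"pr":85,"vm":53,"xtk":16,"ze":27,"zes":78,"zl":71}
After op 24 (add /fi 77): {"fi":77,"guv":96,"k":50,"lxu":9,"lyt":54,"pr":85,"vm":53,"xtk":16,"ze":27,"zes":78,"zl":71}

Answer: {"fi":77,"guv":96,"k":50,"lxu":9,"lyt":54,"pr":85,"vm":53,"xtk":16,"ze":27,"zes":78,"zl":71}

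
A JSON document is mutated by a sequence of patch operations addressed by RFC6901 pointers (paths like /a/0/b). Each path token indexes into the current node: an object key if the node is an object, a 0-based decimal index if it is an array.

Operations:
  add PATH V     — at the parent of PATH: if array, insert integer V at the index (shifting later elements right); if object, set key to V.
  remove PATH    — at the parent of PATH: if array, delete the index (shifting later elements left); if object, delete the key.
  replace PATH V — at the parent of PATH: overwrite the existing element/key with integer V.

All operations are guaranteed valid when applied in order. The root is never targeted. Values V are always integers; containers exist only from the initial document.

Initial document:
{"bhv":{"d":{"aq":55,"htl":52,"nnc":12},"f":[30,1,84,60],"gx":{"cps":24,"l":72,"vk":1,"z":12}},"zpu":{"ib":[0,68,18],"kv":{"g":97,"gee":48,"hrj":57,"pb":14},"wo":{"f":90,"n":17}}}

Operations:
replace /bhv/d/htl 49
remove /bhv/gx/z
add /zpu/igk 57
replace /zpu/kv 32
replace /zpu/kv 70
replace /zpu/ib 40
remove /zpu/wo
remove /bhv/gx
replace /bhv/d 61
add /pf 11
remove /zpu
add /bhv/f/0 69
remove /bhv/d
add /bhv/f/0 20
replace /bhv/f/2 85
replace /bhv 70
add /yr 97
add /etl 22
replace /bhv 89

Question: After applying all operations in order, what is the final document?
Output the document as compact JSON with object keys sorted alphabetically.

After op 1 (replace /bhv/d/htl 49): {"bhv":{"d":{"aq":55,"htl":49,"nnc":12},"f":[30,1,84,60],"gx":{"cps":24,"l":72,"vk":1,"z":12}},"zpu":{"ib":[0,68,18],"kv":{"g":97,"gee":48,"hrj":57,"pb":14},"wo":{"f":90,"n":17}}}
After op 2 (remove /bhv/gx/z): {"bhv":{"d":{"aq":55,"htl":49,"nnc":12},"f":[30,1,84,60],"gx":{"cps":24,"l":72,"vk":1}},"zpu":{"ib":[0,68,18],"kv":{"g":97,"gee":48,"hrj":57,"pb":14},"wo":{"f":90,"n":17}}}
After op 3 (add /zpu/igk 57): {"bhv":{"d":{"aq":55,"htl":49,"nnc":12},"f":[30,1,84,60],"gx":{"cps":24,"l":72,"vk":1}},"zpu":{"ib":[0,68,18],"igk":57,"kv":{"g":97,"gee":48,"hrj":57,"pb":14},"wo":{"f":90,"n":17}}}
After op 4 (replace /zpu/kv 32): {"bhv":{"d":{"aq":55,"htl":49,"nnc":12},"f":[30,1,84,60],"gx":{"cps":24,"l":72,"vk":1}},"zpu":{"ib":[0,68,18],"igk":57,"kv":32,"wo":{"f":90,"n":17}}}
After op 5 (replace /zpu/kv 70): {"bhv":{"d":{"aq":55,"htl":49,"nnc":12},"f":[30,1,84,60],"gx":{"cps":24,"l":72,"vk":1}},"zpu":{"ib":[0,68,18],"igk":57,"kv":70,"wo":{"f":90,"n":17}}}
After op 6 (replace /zpu/ib 40): {"bhv":{"d":{"aq":55,"htl":49,"nnc":12},"f":[30,1,84,60],"gx":{"cps":24,"l":72,"vk":1}},"zpu":{"ib":40,"igk":57,"kv":70,"wo":{"f":90,"n":17}}}
After op 7 (remove /zpu/wo): {"bhv":{"d":{"aq":55,"htl":49,"nnc":12},"f":[30,1,84,60],"gx":{"cps":24,"l":72,"vk":1}},"zpu":{"ib":40,"igk":57,"kv":70}}
After op 8 (remove /bhv/gx): {"bhv":{"d":{"aq":55,"htl":49,"nnc":12},"f":[30,1,84,60]},"zpu":{"ib":40,"igk":57,"kv":70}}
After op 9 (replace /bhv/d 61): {"bhv":{"d":61,"f":[30,1,84,60]},"zpu":{"ib":40,"igk":57,"kv":70}}
After op 10 (add /pf 11): {"bhv":{"d":61,"f":[30,1,84,60]},"pf":11,"zpu":{"ib":40,"igk":57,"kv":70}}
After op 11 (remove /zpu): {"bhv":{"d":61,"f":[30,1,84,60]},"pf":11}
After op 12 (add /bhv/f/0 69): {"bhv":{"d":61,"f":[69,30,1,84,60]},"pf":11}
After op 13 (remove /bhv/d): {"bhv":{"f":[69,30,1,84,60]},"pf":11}
After op 14 (add /bhv/f/0 20): {"bhv":{"f":[20,69,30,1,84,60]},"pf":11}
After op 15 (replace /bhv/f/2 85): {"bhv":{"f":[20,69,85,1,84,60]},"pf":11}
After op 16 (replace /bhv 70): {"bhv":70,"pf":11}
After op 17 (add /yr 97): {"bhv":70,"pf":11,"yr":97}
After op 18 (add /etl 22): {"bhv":70,"etl":22,"pf":11,"yr":97}
After op 19 (replace /bhv 89): {"bhv":89,"etl":22,"pf":11,"yr":97}

Answer: {"bhv":89,"etl":22,"pf":11,"yr":97}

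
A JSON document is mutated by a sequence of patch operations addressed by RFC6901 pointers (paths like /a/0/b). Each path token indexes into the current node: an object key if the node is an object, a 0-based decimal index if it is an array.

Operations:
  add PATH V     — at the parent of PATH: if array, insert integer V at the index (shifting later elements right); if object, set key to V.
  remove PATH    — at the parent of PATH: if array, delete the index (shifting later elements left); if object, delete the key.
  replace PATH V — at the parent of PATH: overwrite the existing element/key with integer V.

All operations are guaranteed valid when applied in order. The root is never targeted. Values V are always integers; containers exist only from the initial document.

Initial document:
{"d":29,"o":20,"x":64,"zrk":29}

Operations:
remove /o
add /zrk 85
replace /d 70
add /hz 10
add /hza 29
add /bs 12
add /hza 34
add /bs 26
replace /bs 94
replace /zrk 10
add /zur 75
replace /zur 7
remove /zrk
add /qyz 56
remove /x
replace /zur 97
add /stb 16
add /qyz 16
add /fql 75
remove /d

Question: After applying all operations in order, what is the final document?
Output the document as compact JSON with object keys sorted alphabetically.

After op 1 (remove /o): {"d":29,"x":64,"zrk":29}
After op 2 (add /zrk 85): {"d":29,"x":64,"zrk":85}
After op 3 (replace /d 70): {"d":70,"x":64,"zrk":85}
After op 4 (add /hz 10): {"d":70,"hz":10,"x":64,"zrk":85}
After op 5 (add /hza 29): {"d":70,"hz":10,"hza":29,"x":64,"zrk":85}
After op 6 (add /bs 12): {"bs":12,"d":70,"hz":10,"hza":29,"x":64,"zrk":85}
After op 7 (add /hza 34): {"bs":12,"d":70,"hz":10,"hza":34,"x":64,"zrk":85}
After op 8 (add /bs 26): {"bs":26,"d":70,"hz":10,"hza":34,"x":64,"zrk":85}
After op 9 (replace /bs 94): {"bs":94,"d":70,"hz":10,"hza":34,"x":64,"zrk":85}
After op 10 (replace /zrk 10): {"bs":94,"d":70,"hz":10,"hza":34,"x":64,"zrk":10}
After op 11 (add /zur 75): {"bs":94,"d":70,"hz":10,"hza":34,"x":64,"zrk":10,"zur":75}
After op 12 (replace /zur 7): {"bs":94,"d":70,"hz":10,"hza":34,"x":64,"zrk":10,"zur":7}
After op 13 (remove /zrk): {"bs":94,"d":70,"hz":10,"hza":34,"x":64,"zur":7}
After op 14 (add /qyz 56): {"bs":94,"d":70,"hz":10,"hza":34,"qyz":56,"x":64,"zur":7}
After op 15 (remove /x): {"bs":94,"d":70,"hz":10,"hza":34,"qyz":56,"zur":7}
After op 16 (replace /zur 97): {"bs":94,"d":70,"hz":10,"hza":34,"qyz":56,"zur":97}
After op 17 (add /stb 16): {"bs":94,"d":70,"hz":10,"hza":34,"qyz":56,"stb":16,"zur":97}
After op 18 (add /qyz 16): {"bs":94,"d":70,"hz":10,"hza":34,"qyz":16,"stb":16,"zur":97}
After op 19 (add /fql 75): {"bs":94,"d":70,"fql":75,"hz":10,"hza":34,"qyz":16,"stb":16,"zur":97}
After op 20 (remove /d): {"bs":94,"fql":75,"hz":10,"hza":34,"qyz":16,"stb":16,"zur":97}

Answer: {"bs":94,"fql":75,"hz":10,"hza":34,"qyz":16,"stb":16,"zur":97}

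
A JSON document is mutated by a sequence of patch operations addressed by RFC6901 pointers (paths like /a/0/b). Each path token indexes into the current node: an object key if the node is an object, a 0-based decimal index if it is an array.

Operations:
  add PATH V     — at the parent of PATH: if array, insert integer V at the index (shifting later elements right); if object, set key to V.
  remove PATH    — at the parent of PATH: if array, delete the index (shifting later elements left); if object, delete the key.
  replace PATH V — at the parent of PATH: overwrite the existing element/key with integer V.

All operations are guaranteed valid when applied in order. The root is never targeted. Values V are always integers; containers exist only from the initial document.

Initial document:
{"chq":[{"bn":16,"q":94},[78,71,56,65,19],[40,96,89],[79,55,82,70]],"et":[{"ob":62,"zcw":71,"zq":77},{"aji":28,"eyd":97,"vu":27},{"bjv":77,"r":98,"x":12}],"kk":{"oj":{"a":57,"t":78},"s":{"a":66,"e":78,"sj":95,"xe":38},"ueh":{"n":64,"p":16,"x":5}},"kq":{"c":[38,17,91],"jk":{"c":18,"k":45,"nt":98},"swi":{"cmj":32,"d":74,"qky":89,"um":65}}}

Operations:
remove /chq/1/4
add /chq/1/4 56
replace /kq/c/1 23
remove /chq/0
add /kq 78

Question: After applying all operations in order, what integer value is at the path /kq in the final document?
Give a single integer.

Answer: 78

Derivation:
After op 1 (remove /chq/1/4): {"chq":[{"bn":16,"q":94},[78,71,56,65],[40,96,89],[79,55,82,70]],"et":[{"ob":62,"zcw":71,"zq":77},{"aji":28,"eyd":97,"vu":27},{"bjv":77,"r":98,"x":12}],"kk":{"oj":{"a":57,"t":78},"s":{"a":66,"e":78,"sj":95,"xe":38},"ueh":{"n":64,"p":16,"x":5}},"kq":{"c":[38,17,91],"jk":{"c":18,"k":45,"nt":98},"swi":{"cmj":32,"d":74,"qky":89,"um":65}}}
After op 2 (add /chq/1/4 56): {"chq":[{"bn":16,"q":94},[78,71,56,65,56],[40,96,89],[79,55,82,70]],"et":[{"ob":62,"zcw":71,"zq":77},{"aji":28,"eyd":97,"vu":27},{"bjv":77,"r":98,"x":12}],"kk":{"oj":{"a":57,"t":78},"s":{"a":66,"e":78,"sj":95,"xe":38},"ueh":{"n":64,"p":16,"x":5}},"kq":{"c":[38,17,91],"jk":{"c":18,"k":45,"nt":98},"swi":{"cmj":32,"d":74,"qky":89,"um":65}}}
After op 3 (replace /kq/c/1 23): {"chq":[{"bn":16,"q":94},[78,71,56,65,56],[40,96,89],[79,55,82,70]],"et":[{"ob":62,"zcw":71,"zq":77},{"aji":28,"eyd":97,"vu":27},{"bjv":77,"r":98,"x":12}],"kk":{"oj":{"a":57,"t":78},"s":{"a":66,"e":78,"sj":95,"xe":38},"ueh":{"n":64,"p":16,"x":5}},"kq":{"c":[38,23,91],"jk":{"c":18,"k":45,"nt":98},"swi":{"cmj":32,"d":74,"qky":89,"um":65}}}
After op 4 (remove /chq/0): {"chq":[[78,71,56,65,56],[40,96,89],[79,55,82,70]],"et":[{"ob":62,"zcw":71,"zq":77},{"aji":28,"eyd":97,"vu":27},{"bjv":77,"r":98,"x":12}],"kk":{"oj":{"a":57,"t":78},"s":{"a":66,"e":78,"sj":95,"xe":38},"ueh":{"n":64,"p":16,"x":5}},"kq":{"c":[38,23,91],"jk":{"c":18,"k":45,"nt":98},"swi":{"cmj":32,"d":74,"qky":89,"um":65}}}
After op 5 (add /kq 78): {"chq":[[78,71,56,65,56],[40,96,89],[79,55,82,70]],"et":[{"ob":62,"zcw":71,"zq":77},{"aji":28,"eyd":97,"vu":27},{"bjv":77,"r":98,"x":12}],"kk":{"oj":{"a":57,"t":78},"s":{"a":66,"e":78,"sj":95,"xe":38},"ueh":{"n":64,"p":16,"x":5}},"kq":78}
Value at /kq: 78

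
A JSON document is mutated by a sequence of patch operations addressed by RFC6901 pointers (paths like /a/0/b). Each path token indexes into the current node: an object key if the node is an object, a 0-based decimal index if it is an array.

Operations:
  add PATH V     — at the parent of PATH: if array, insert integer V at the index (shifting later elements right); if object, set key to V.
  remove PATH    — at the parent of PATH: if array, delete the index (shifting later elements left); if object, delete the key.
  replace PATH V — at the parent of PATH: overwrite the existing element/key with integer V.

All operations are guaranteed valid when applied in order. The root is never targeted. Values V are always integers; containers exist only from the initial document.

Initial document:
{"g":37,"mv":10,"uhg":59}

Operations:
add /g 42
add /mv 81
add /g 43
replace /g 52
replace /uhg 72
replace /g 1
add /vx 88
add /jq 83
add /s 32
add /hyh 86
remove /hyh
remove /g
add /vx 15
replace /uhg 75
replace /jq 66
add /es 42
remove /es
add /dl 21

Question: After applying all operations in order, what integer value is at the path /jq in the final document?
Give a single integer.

Answer: 66

Derivation:
After op 1 (add /g 42): {"g":42,"mv":10,"uhg":59}
After op 2 (add /mv 81): {"g":42,"mv":81,"uhg":59}
After op 3 (add /g 43): {"g":43,"mv":81,"uhg":59}
After op 4 (replace /g 52): {"g":52,"mv":81,"uhg":59}
After op 5 (replace /uhg 72): {"g":52,"mv":81,"uhg":72}
After op 6 (replace /g 1): {"g":1,"mv":81,"uhg":72}
After op 7 (add /vx 88): {"g":1,"mv":81,"uhg":72,"vx":88}
After op 8 (add /jq 83): {"g":1,"jq":83,"mv":81,"uhg":72,"vx":88}
After op 9 (add /s 32): {"g":1,"jq":83,"mv":81,"s":32,"uhg":72,"vx":88}
After op 10 (add /hyh 86): {"g":1,"hyh":86,"jq":83,"mv":81,"s":32,"uhg":72,"vx":88}
After op 11 (remove /hyh): {"g":1,"jq":83,"mv":81,"s":32,"uhg":72,"vx":88}
After op 12 (remove /g): {"jq":83,"mv":81,"s":32,"uhg":72,"vx":88}
After op 13 (add /vx 15): {"jq":83,"mv":81,"s":32,"uhg":72,"vx":15}
After op 14 (replace /uhg 75): {"jq":83,"mv":81,"s":32,"uhg":75,"vx":15}
After op 15 (replace /jq 66): {"jq":66,"mv":81,"s":32,"uhg":75,"vx":15}
After op 16 (add /es 42): {"es":42,"jq":66,"mv":81,"s":32,"uhg":75,"vx":15}
After op 17 (remove /es): {"jq":66,"mv":81,"s":32,"uhg":75,"vx":15}
After op 18 (add /dl 21): {"dl":21,"jq":66,"mv":81,"s":32,"uhg":75,"vx":15}
Value at /jq: 66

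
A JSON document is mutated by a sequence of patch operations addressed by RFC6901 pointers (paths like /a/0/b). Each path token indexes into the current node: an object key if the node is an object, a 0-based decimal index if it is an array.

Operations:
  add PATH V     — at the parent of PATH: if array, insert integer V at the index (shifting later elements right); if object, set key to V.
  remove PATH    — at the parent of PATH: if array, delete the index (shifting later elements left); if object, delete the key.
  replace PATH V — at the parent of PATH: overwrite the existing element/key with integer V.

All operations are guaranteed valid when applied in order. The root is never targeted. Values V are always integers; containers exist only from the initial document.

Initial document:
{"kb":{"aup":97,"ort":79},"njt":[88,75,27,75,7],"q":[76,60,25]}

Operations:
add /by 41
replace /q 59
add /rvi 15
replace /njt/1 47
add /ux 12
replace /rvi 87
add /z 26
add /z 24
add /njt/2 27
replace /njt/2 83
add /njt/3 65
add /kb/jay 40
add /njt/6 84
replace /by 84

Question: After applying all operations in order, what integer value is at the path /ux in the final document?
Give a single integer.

Answer: 12

Derivation:
After op 1 (add /by 41): {"by":41,"kb":{"aup":97,"ort":79},"njt":[88,75,27,75,7],"q":[76,60,25]}
After op 2 (replace /q 59): {"by":41,"kb":{"aup":97,"ort":79},"njt":[88,75,27,75,7],"q":59}
After op 3 (add /rvi 15): {"by":41,"kb":{"aup":97,"ort":79},"njt":[88,75,27,75,7],"q":59,"rvi":15}
After op 4 (replace /njt/1 47): {"by":41,"kb":{"aup":97,"ort":79},"njt":[88,47,27,75,7],"q":59,"rvi":15}
After op 5 (add /ux 12): {"by":41,"kb":{"aup":97,"ort":79},"njt":[88,47,27,75,7],"q":59,"rvi":15,"ux":12}
After op 6 (replace /rvi 87): {"by":41,"kb":{"aup":97,"ort":79},"njt":[88,47,27,75,7],"q":59,"rvi":87,"ux":12}
After op 7 (add /z 26): {"by":41,"kb":{"aup":97,"ort":79},"njt":[88,47,27,75,7],"q":59,"rvi":87,"ux":12,"z":26}
After op 8 (add /z 24): {"by":41,"kb":{"aup":97,"ort":79},"njt":[88,47,27,75,7],"q":59,"rvi":87,"ux":12,"z":24}
After op 9 (add /njt/2 27): {"by":41,"kb":{"aup":97,"ort":79},"njt":[88,47,27,27,75,7],"q":59,"rvi":87,"ux":12,"z":24}
After op 10 (replace /njt/2 83): {"by":41,"kb":{"aup":97,"ort":79},"njt":[88,47,83,27,75,7],"q":59,"rvi":87,"ux":12,"z":24}
After op 11 (add /njt/3 65): {"by":41,"kb":{"aup":97,"ort":79},"njt":[88,47,83,65,27,75,7],"q":59,"rvi":87,"ux":12,"z":24}
After op 12 (add /kb/jay 40): {"by":41,"kb":{"aup":97,"jay":40,"ort":79},"njt":[88,47,83,65,27,75,7],"q":59,"rvi":87,"ux":12,"z":24}
After op 13 (add /njt/6 84): {"by":41,"kb":{"aup":97,"jay":40,"ort":79},"njt":[88,47,83,65,27,75,84,7],"q":59,"rvi":87,"ux":12,"z":24}
After op 14 (replace /by 84): {"by":84,"kb":{"aup":97,"jay":40,"ort":79},"njt":[88,47,83,65,27,75,84,7],"q":59,"rvi":87,"ux":12,"z":24}
Value at /ux: 12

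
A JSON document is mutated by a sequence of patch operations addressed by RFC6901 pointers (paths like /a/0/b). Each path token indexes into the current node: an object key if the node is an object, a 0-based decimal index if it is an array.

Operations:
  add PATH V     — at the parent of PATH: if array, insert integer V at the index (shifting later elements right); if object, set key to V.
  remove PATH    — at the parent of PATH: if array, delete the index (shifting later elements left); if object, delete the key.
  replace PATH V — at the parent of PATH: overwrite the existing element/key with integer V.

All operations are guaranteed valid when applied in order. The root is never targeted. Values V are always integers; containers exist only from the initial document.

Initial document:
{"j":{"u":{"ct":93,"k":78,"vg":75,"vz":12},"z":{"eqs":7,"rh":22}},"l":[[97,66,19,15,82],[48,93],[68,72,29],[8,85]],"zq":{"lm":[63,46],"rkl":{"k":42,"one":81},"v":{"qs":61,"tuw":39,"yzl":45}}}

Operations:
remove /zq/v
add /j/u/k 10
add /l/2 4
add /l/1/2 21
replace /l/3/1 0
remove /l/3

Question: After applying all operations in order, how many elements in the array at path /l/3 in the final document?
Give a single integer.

After op 1 (remove /zq/v): {"j":{"u":{"ct":93,"k":78,"vg":75,"vz":12},"z":{"eqs":7,"rh":22}},"l":[[97,66,19,15,82],[48,93],[68,72,29],[8,85]],"zq":{"lm":[63,46],"rkl":{"k":42,"one":81}}}
After op 2 (add /j/u/k 10): {"j":{"u":{"ct":93,"k":10,"vg":75,"vz":12},"z":{"eqs":7,"rh":22}},"l":[[97,66,19,15,82],[48,93],[68,72,29],[8,85]],"zq":{"lm":[63,46],"rkl":{"k":42,"one":81}}}
After op 3 (add /l/2 4): {"j":{"u":{"ct":93,"k":10,"vg":75,"vz":12},"z":{"eqs":7,"rh":22}},"l":[[97,66,19,15,82],[48,93],4,[68,72,29],[8,85]],"zq":{"lm":[63,46],"rkl":{"k":42,"one":81}}}
After op 4 (add /l/1/2 21): {"j":{"u":{"ct":93,"k":10,"vg":75,"vz":12},"z":{"eqs":7,"rh":22}},"l":[[97,66,19,15,82],[48,93,21],4,[68,72,29],[8,85]],"zq":{"lm":[63,46],"rkl":{"k":42,"one":81}}}
After op 5 (replace /l/3/1 0): {"j":{"u":{"ct":93,"k":10,"vg":75,"vz":12},"z":{"eqs":7,"rh":22}},"l":[[97,66,19,15,82],[48,93,21],4,[68,0,29],[8,85]],"zq":{"lm":[63,46],"rkl":{"k":42,"one":81}}}
After op 6 (remove /l/3): {"j":{"u":{"ct":93,"k":10,"vg":75,"vz":12},"z":{"eqs":7,"rh":22}},"l":[[97,66,19,15,82],[48,93,21],4,[8,85]],"zq":{"lm":[63,46],"rkl":{"k":42,"one":81}}}
Size at path /l/3: 2

Answer: 2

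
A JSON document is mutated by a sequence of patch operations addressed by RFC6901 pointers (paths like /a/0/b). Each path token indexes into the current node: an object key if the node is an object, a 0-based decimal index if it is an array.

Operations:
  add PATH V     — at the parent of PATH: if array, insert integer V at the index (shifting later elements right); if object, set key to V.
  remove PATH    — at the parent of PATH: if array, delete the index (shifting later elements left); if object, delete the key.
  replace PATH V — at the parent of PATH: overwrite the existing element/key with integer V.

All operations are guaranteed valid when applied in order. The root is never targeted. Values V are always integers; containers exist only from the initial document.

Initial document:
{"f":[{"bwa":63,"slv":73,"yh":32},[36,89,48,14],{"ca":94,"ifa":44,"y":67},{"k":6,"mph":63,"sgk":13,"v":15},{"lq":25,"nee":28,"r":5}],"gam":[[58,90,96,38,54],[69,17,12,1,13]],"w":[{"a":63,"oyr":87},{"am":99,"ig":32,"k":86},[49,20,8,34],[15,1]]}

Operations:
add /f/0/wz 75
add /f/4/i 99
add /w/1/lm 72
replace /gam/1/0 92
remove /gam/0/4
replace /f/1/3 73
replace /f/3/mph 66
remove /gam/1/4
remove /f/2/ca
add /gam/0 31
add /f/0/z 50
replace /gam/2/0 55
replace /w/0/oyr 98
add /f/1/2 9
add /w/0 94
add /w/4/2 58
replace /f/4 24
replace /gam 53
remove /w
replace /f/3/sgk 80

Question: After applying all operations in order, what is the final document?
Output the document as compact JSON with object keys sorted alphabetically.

Answer: {"f":[{"bwa":63,"slv":73,"wz":75,"yh":32,"z":50},[36,89,9,48,73],{"ifa":44,"y":67},{"k":6,"mph":66,"sgk":80,"v":15},24],"gam":53}

Derivation:
After op 1 (add /f/0/wz 75): {"f":[{"bwa":63,"slv":73,"wz":75,"yh":32},[36,89,48,14],{"ca":94,"ifa":44,"y":67},{"k":6,"mph":63,"sgk":13,"v":15},{"lq":25,"nee":28,"r":5}],"gam":[[58,90,96,38,54],[69,17,12,1,13]],"w":[{"a":63,"oyr":87},{"am":99,"ig":32,"k":86},[49,20,8,34],[15,1]]}
After op 2 (add /f/4/i 99): {"f":[{"bwa":63,"slv":73,"wz":75,"yh":32},[36,89,48,14],{"ca":94,"ifa":44,"y":67},{"k":6,"mph":63,"sgk":13,"v":15},{"i":99,"lq":25,"nee":28,"r":5}],"gam":[[58,90,96,38,54],[69,17,12,1,13]],"w":[{"a":63,"oyr":87},{"am":99,"ig":32,"k":86},[49,20,8,34],[15,1]]}
After op 3 (add /w/1/lm 72): {"f":[{"bwa":63,"slv":73,"wz":75,"yh":32},[36,89,48,14],{"ca":94,"ifa":44,"y":67},{"k":6,"mph":63,"sgk":13,"v":15},{"i":99,"lq":25,"nee":28,"r":5}],"gam":[[58,90,96,38,54],[69,17,12,1,13]],"w":[{"a":63,"oyr":87},{"am":99,"ig":32,"k":86,"lm":72},[49,20,8,34],[15,1]]}
After op 4 (replace /gam/1/0 92): {"f":[{"bwa":63,"slv":73,"wz":75,"yh":32},[36,89,48,14],{"ca":94,"ifa":44,"y":67},{"k":6,"mph":63,"sgk":13,"v":15},{"i":99,"lq":25,"nee":28,"r":5}],"gam":[[58,90,96,38,54],[92,17,12,1,13]],"w":[{"a":63,"oyr":87},{"am":99,"ig":32,"k":86,"lm":72},[49,20,8,34],[15,1]]}
After op 5 (remove /gam/0/4): {"f":[{"bwa":63,"slv":73,"wz":75,"yh":32},[36,89,48,14],{"ca":94,"ifa":44,"y":67},{"k":6,"mph":63,"sgk":13,"v":15},{"i":99,"lq":25,"nee":28,"r":5}],"gam":[[58,90,96,38],[92,17,12,1,13]],"w":[{"a":63,"oyr":87},{"am":99,"ig":32,"k":86,"lm":72},[49,20,8,34],[15,1]]}
After op 6 (replace /f/1/3 73): {"f":[{"bwa":63,"slv":73,"wz":75,"yh":32},[36,89,48,73],{"ca":94,"ifa":44,"y":67},{"k":6,"mph":63,"sgk":13,"v":15},{"i":99,"lq":25,"nee":28,"r":5}],"gam":[[58,90,96,38],[92,17,12,1,13]],"w":[{"a":63,"oyr":87},{"am":99,"ig":32,"k":86,"lm":72},[49,20,8,34],[15,1]]}
After op 7 (replace /f/3/mph 66): {"f":[{"bwa":63,"slv":73,"wz":75,"yh":32},[36,89,48,73],{"ca":94,"ifa":44,"y":67},{"k":6,"mph":66,"sgk":13,"v":15},{"i":99,"lq":25,"nee":28,"r":5}],"gam":[[58,90,96,38],[92,17,12,1,13]],"w":[{"a":63,"oyr":87},{"am":99,"ig":32,"k":86,"lm":72},[49,20,8,34],[15,1]]}
After op 8 (remove /gam/1/4): {"f":[{"bwa":63,"slv":73,"wz":75,"yh":32},[36,89,48,73],{"ca":94,"ifa":44,"y":67},{"k":6,"mph":66,"sgk":13,"v":15},{"i":99,"lq":25,"nee":28,"r":5}],"gam":[[58,90,96,38],[92,17,12,1]],"w":[{"a":63,"oyr":87},{"am":99,"ig":32,"k":86,"lm":72},[49,20,8,34],[15,1]]}
After op 9 (remove /f/2/ca): {"f":[{"bwa":63,"slv":73,"wz":75,"yh":32},[36,89,48,73],{"ifa":44,"y":67},{"k":6,"mph":66,"sgk":13,"v":15},{"i":99,"lq":25,"nee":28,"r":5}],"gam":[[58,90,96,38],[92,17,12,1]],"w":[{"a":63,"oyr":87},{"am":99,"ig":32,"k":86,"lm":72},[49,20,8,34],[15,1]]}
After op 10 (add /gam/0 31): {"f":[{"bwa":63,"slv":73,"wz":75,"yh":32},[36,89,48,73],{"ifa":44,"y":67},{"k":6,"mph":66,"sgk":13,"v":15},{"i":99,"lq":25,"nee":28,"r":5}],"gam":[31,[58,90,96,38],[92,17,12,1]],"w":[{"a":63,"oyr":87},{"am":99,"ig":32,"k":86,"lm":72},[49,20,8,34],[15,1]]}
After op 11 (add /f/0/z 50): {"f":[{"bwa":63,"slv":73,"wz":75,"yh":32,"z":50},[36,89,48,73],{"ifa":44,"y":67},{"k":6,"mph":66,"sgk":13,"v":15},{"i":99,"lq":25,"nee":28,"r":5}],"gam":[31,[58,90,96,38],[92,17,12,1]],"w":[{"a":63,"oyr":87},{"am":99,"ig":32,"k":86,"lm":72},[49,20,8,34],[15,1]]}
After op 12 (replace /gam/2/0 55): {"f":[{"bwa":63,"slv":73,"wz":75,"yh":32,"z":50},[36,89,48,73],{"ifa":44,"y":67},{"k":6,"mph":66,"sgk":13,"v":15},{"i":99,"lq":25,"nee":28,"r":5}],"gam":[31,[58,90,96,38],[55,17,12,1]],"w":[{"a":63,"oyr":87},{"am":99,"ig":32,"k":86,"lm":72},[49,20,8,34],[15,1]]}
After op 13 (replace /w/0/oyr 98): {"f":[{"bwa":63,"slv":73,"wz":75,"yh":32,"z":50},[36,89,48,73],{"ifa":44,"y":67},{"k":6,"mph":66,"sgk":13,"v":15},{"i":99,"lq":25,"nee":28,"r":5}],"gam":[31,[58,90,96,38],[55,17,12,1]],"w":[{"a":63,"oyr":98},{"am":99,"ig":32,"k":86,"lm":72},[49,20,8,34],[15,1]]}
After op 14 (add /f/1/2 9): {"f":[{"bwa":63,"slv":73,"wz":75,"yh":32,"z":50},[36,89,9,48,73],{"ifa":44,"y":67},{"k":6,"mph":66,"sgk":13,"v":15},{"i":99,"lq":25,"nee":28,"r":5}],"gam":[31,[58,90,96,38],[55,17,12,1]],"w":[{"a":63,"oyr":98},{"am":99,"ig":32,"k":86,"lm":72},[49,20,8,34],[15,1]]}
After op 15 (add /w/0 94): {"f":[{"bwa":63,"slv":73,"wz":75,"yh":32,"z":50},[36,89,9,48,73],{"ifa":44,"y":67},{"k":6,"mph":66,"sgk":13,"v":15},{"i":99,"lq":25,"nee":28,"r":5}],"gam":[31,[58,90,96,38],[55,17,12,1]],"w":[94,{"a":63,"oyr":98},{"am":99,"ig":32,"k":86,"lm":72},[49,20,8,34],[15,1]]}
After op 16 (add /w/4/2 58): {"f":[{"bwa":63,"slv":73,"wz":75,"yh":32,"z":50},[36,89,9,48,73],{"ifa":44,"y":67},{"k":6,"mph":66,"sgk":13,"v":15},{"i":99,"lq":25,"nee":28,"r":5}],"gam":[31,[58,90,96,38],[55,17,12,1]],"w":[94,{"a":63,"oyr":98},{"am":99,"ig":32,"k":86,"lm":72},[49,20,8,34],[15,1,58]]}
After op 17 (replace /f/4 24): {"f":[{"bwa":63,"slv":73,"wz":75,"yh":32,"z":50},[36,89,9,48,73],{"ifa":44,"y":67},{"k":6,"mph":66,"sgk":13,"v":15},24],"gam":[31,[58,90,96,38],[55,17,12,1]],"w":[94,{"a":63,"oyr":98},{"am":99,"ig":32,"k":86,"lm":72},[49,20,8,34],[15,1,58]]}
After op 18 (replace /gam 53): {"f":[{"bwa":63,"slv":73,"wz":75,"yh":32,"z":50},[36,89,9,48,73],{"ifa":44,"y":67},{"k":6,"mph":66,"sgk":13,"v":15},24],"gam":53,"w":[94,{"a":63,"oyr":98},{"am":99,"ig":32,"k":86,"lm":72},[49,20,8,34],[15,1,58]]}
After op 19 (remove /w): {"f":[{"bwa":63,"slv":73,"wz":75,"yh":32,"z":50},[36,89,9,48,73],{"ifa":44,"y":67},{"k":6,"mph":66,"sgk":13,"v":15},24],"gam":53}
After op 20 (replace /f/3/sgk 80): {"f":[{"bwa":63,"slv":73,"wz":75,"yh":32,"z":50},[36,89,9,48,73],{"ifa":44,"y":67},{"k":6,"mph":66,"sgk":80,"v":15},24],"gam":53}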